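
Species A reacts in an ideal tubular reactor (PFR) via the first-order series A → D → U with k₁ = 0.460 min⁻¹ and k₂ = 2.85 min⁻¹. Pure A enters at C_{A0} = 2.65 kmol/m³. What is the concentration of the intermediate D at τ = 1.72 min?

0.227 kmol/m³

For first-order series with pure A initially, C_D(τ) = k₁C_{A0}/(k₂−k₁)·(e^(−k₁τ) − e^(−k₂τ)).
e^(−k₁τ) = e^(−0.460×1.72) = e^(−0.7912) = 0.4533; e^(−k₂τ) = e^(−4.902) = 0.007432.
C_D = 0.460×2.65/(2.85−0.460) × (0.4533−0.007432) = 0.5100×0.4459 = 0.2274 kmol/m³.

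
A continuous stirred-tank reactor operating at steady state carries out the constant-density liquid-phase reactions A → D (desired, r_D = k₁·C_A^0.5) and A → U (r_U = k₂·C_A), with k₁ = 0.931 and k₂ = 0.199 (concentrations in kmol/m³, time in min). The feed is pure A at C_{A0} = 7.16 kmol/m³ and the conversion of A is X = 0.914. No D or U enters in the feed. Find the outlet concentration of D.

Exit C_A = C_{A0}(1−X) = 7.16×0.0860 = 0.6158 kmol/m³.
Rates in a CSTR are evaluated at the outlet concentration: r_D = 0.931×0.6158^0.5 = 0.7306, r_U = 0.199×0.6158 = 0.1225.
Fraction of consumed A going to D: r_D/(r_D+r_U) = 0.8564.
C_D = 0.8564·C_{A0}·X = 0.8564×7.16×0.914 = 5.60 kmol/m³.

5.60 kmol/m³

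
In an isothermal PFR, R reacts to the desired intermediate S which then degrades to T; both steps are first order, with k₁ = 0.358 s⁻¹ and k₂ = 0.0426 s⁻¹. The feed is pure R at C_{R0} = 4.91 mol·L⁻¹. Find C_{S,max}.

3.68 mol·L⁻¹

For a first-order series the maximum intermediate yield is C_{S,max}/C_{R0} = (k₁/k₂)^[k₂/(k₂−k₁)].
= (0.358/0.0426)^(0.0426/(0.0426−0.358)) = (8.404)^(-0.1351) = 0.7501.
C_{S,max} = 0.7501×4.91 = 3.68 mol·L⁻¹.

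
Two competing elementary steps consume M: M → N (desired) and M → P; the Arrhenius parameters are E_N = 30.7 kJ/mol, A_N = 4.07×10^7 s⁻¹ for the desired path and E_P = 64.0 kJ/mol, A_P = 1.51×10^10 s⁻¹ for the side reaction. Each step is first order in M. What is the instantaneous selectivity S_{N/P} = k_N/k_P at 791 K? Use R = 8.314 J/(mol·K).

k_N/k_P = (A_N/A_P)·exp[−(E_N−E_P)/(RT)] = (A_N/A_P)·exp[(E_P−E_N)/(RT)].
(E_P−E_N)/(RT) = (64.0−30.7)×10³/(8.314×791) = 33300/6576 = 5.064.
k_N/k_P = (4.07×10^7/1.51×10^10)·exp(5.064) = 0.002695 × 158.2 = 0.426.

0.426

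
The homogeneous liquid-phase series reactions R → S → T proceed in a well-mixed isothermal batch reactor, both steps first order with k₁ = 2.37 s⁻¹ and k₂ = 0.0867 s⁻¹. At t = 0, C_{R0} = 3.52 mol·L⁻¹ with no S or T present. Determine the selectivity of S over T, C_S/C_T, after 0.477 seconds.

40.4

Solving the coupled first-order balances gives C_S(t) = [k₁/(k₂−k₁)]·C_{R0}·(e^(−k₁t) − e^(−k₂t)).
e^(−k₁t) = e^(−2.37×0.477) = e^(−1.130) = 0.3229; e^(−k₂t) = e^(−0.04136) = 0.9595.
C_S = 2.37×3.52/(0.0867−2.37) × (0.3229−0.9595) = (-3.654)×(-0.6366) = 2.326 mol·L⁻¹.
C_R = C_{R0}e^(−k₁t) = 1.137 mol·L⁻¹, so C_T = C_{R0}−C_R−C_S = 0.05751 mol·L⁻¹; C_S/C_T = 40.4.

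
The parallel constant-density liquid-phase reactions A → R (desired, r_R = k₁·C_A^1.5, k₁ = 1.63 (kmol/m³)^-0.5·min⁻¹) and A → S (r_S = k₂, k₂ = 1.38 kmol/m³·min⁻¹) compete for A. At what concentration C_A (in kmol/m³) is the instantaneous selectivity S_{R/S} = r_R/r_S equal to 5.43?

S_{R/S} = (k₁/k₂)·C_A^1.5 ⇒ C_A = (S·k₂/k₁)^(1/1.5).
= (5.43×1.38/1.63)^(0.6667) = (4.597)^(0.6667) = 2.76 kmol/m³.

2.76 kmol/m³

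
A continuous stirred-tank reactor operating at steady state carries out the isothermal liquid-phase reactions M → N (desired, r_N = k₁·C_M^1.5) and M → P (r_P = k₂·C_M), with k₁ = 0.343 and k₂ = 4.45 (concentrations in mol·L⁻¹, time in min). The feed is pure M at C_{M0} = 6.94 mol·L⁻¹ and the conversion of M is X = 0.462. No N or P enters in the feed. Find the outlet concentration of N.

0.416 mol·L⁻¹

Exit C_M = C_{M0}(1−X) = 6.94×0.538 = 3.734 mol·L⁻¹.
A CSTR operates uniformly at the exit composition, giving r_N = 2.475 and r_P = 16.62 (each k·C_M^n at C_M = 3.734).
Fraction of consumed M going to N: r_N/(r_N+r_P) = 0.1296.
C_N = 0.1296·C_{M0}·X = 0.1296×6.94×0.462 = 0.416 mol·L⁻¹.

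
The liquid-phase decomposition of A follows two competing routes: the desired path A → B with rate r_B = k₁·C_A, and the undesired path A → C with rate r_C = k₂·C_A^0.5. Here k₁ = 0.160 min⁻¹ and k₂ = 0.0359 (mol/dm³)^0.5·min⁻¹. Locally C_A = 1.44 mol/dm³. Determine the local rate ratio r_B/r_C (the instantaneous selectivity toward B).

S_{B/C} = r_B/r_C = (k₁·C_A)/(k₂·C_A^0.5) = (k₁/k₂)·C_A^0.5.
= (0.160×1.440) / (0.0359×1.440^0.5) = 0.2304/0.04308 = 5.35.

5.35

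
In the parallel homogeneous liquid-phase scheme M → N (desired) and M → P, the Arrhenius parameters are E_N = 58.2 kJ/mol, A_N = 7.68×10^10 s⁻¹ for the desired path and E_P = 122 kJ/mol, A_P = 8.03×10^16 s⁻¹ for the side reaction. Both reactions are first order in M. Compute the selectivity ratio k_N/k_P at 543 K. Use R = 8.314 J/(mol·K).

Since both paths have the same order in M, the concentration cancels and S_{N/P} = k_N/k_P = (A_N/A_P)·exp[(E_P−E_N)/(RT)].
(E_P−E_N)/(RT) = (122−58.2)×10³/(8.314×543) = 63800/4515 = 14.13.
k_N/k_P = (7.68×10^10/8.03×10^16)·exp(14.13) = 9.564×10^-7 × 1.373×10^6 = 1.31.
Since E_N < E_P, lowering the temperature improves selectivity toward N.

1.31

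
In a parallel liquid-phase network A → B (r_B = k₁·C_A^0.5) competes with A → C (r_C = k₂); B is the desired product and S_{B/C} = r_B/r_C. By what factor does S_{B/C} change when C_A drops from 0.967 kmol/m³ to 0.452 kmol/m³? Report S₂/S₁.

S_{B/C} = (k₁/k₂)·C_A^0.5, so S₂/S₁ = (C_{A,2}/C_{A,1})^0.5.
= (0.452/0.967)^0.5 = (0.4674)^0.5 = 0.684.
Selectivity toward B falls as C_A falls — high-concentration operation is favoured.

0.684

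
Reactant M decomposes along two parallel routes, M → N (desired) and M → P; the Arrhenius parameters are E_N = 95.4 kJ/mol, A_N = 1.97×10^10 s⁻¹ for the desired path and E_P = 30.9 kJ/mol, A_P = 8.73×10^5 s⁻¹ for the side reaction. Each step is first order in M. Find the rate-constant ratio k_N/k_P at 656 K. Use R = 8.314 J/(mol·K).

Since both paths have the same order in M, the concentration cancels and S_{N/P} = k_N/k_P = (A_N/A_P)·exp[(E_P−E_N)/(RT)].
(E_P−E_N)/(RT) = (30.9−95.4)×10³/(8.314×656) = -64500/5454 = -11.83.
k_N/k_P = (1.97×10^10/8.73×10^5)·exp(-11.83) = 22566 × 7.310×10^-6 = 0.165.
Since E_N > E_P, raising the temperature improves selectivity toward N.

0.165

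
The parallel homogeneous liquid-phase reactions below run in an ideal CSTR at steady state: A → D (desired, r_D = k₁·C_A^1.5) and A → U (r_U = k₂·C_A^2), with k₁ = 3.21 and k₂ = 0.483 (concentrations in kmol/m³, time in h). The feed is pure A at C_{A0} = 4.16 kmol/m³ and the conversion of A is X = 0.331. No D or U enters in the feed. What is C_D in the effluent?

Exit C_A = C_{A0}(1−X) = 4.16×0.669 = 2.783 kmol/m³.
In a CSTR the entire volume is at exit conditions, so r_D = 3.21×2.783^1.5 = 14.90 and r_U = 0.483×2.783^2 = 3.741.
Fraction of consumed A going to D: r_D/(r_D+r_U) = 0.7994.
C_D = 0.7994·C_{A0}·X = 0.7994×4.16×0.331 = 1.10 kmol/m³.

1.10 kmol/m³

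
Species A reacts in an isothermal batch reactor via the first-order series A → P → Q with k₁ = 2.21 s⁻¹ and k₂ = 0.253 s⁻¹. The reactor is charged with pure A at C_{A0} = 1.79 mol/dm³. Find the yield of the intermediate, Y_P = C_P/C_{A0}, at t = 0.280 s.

0.444

The intermediate concentration in a first-order A→B→C sequence is C_P = k₁C_{A0}(e^(−k₁t) − e^(−k₂t))/(k₂−k₁).
e^(−k₁t) = e^(−2.21×0.280) = e^(−0.6188) = 0.5386; e^(−k₂t) = e^(−0.07084) = 0.9316.
C_P = 2.21×1.79/(0.253−2.21) × (0.5386−0.9316) = (-2.021)×(-0.3930) = 0.7945 mol/dm³.
Y_P = C_P/C_{A0} = 0.7945/1.79 = 0.444.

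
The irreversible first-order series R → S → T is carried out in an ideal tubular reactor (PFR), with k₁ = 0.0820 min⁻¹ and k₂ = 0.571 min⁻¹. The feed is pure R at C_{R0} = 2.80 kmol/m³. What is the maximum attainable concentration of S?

For a first-order series the maximum intermediate yield is C_{S,max}/C_{R0} = (k₁/k₂)^[k₂/(k₂−k₁)].
= (0.0820/0.571)^(0.571/(0.571−0.0820)) = (0.1436)^(1.168) = 0.1037.
C_{S,max} = 0.1037×2.80 = 0.290 kmol/m³.

0.290 kmol/m³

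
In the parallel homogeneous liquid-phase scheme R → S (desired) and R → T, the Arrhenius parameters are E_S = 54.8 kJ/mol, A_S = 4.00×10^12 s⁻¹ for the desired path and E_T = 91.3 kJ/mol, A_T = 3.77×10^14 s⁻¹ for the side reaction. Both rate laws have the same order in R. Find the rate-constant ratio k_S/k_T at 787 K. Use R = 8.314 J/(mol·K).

With equal orders, S_{S/T} = k_S/k_T = (A_S/A_T)·exp[(E_T−E_S)/(RT)].
(E_T−E_S)/(RT) = (91.3−54.8)×10³/(8.314×787) = 36500/6543 = 5.578.
k_S/k_T = (4.00×10^12/3.77×10^14)·exp(5.578) = 0.01061 × 264.6 = 2.81.
Since E_S < E_T, lowering the temperature improves selectivity toward S.

2.81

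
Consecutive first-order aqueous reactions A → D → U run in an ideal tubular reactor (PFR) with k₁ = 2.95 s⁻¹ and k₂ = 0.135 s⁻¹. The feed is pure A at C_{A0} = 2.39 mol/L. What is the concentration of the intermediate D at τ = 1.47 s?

2.02 mol/L

For first-order series with pure A initially, C_D(τ) = k₁C_{A0}/(k₂−k₁)·(e^(−k₁τ) − e^(−k₂τ)).
e^(−k₁τ) = e^(−2.95×1.47) = e^(−4.337) = 0.01308; e^(−k₂τ) = e^(−0.1985) = 0.8200.
C_D = 2.95×2.39/(0.135−2.95) × (0.01308−0.8200) = (-2.505)×(-0.8069) = 2.021 mol/L.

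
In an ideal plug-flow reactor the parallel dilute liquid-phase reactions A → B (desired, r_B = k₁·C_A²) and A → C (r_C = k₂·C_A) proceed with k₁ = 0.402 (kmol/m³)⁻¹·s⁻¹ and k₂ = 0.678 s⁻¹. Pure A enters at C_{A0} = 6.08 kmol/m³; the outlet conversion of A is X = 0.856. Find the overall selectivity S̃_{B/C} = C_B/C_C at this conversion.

1.78

C_A = C_{A0}(1−X) = 0.8755 kmol/m³.
Along a PFR/batch, dC_C/dC_A = −r_C/(r_B+r_C) = −k₂/(k₂+k₁·C_A).
Integrating from C_{A0} to C_A: C_C = (0.678/0.402)·ln[(0.678+0.402·6.08)/(0.678+0.402·0.876)] = 1.687·ln(3.122/1.030) = 1.870 kmol/m³.
Then C_B = (C_{A0}−C_A) − C_C = 5.204 − 1.870 = 3.334 kmol/m³.
S̃_{B/C} = C_B/C_C = 3.334/1.870 = 1.78.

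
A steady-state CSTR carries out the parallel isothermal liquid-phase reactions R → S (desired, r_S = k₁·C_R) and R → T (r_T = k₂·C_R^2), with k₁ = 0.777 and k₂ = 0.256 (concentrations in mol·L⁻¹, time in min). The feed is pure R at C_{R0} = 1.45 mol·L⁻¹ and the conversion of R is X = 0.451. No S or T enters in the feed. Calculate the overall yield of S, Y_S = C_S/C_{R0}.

0.357

Exit C_R = C_{R0}(1−X) = 1.45×0.549 = 0.7960 mol·L⁻¹.
Rates in a CSTR are evaluated at the outlet concentration: r_S = 0.777×0.7960 = 0.6185, r_T = 0.256×0.7960^2 = 0.1622.
Fraction of consumed R going to S: r_S/(r_S+r_T) = 0.7922.
C_S = 0.7922·C_{R0}·X = 0.7922×1.45×0.451 = 0.518 mol·L⁻¹; Y_S = C_S/C_{R0} = 0.357.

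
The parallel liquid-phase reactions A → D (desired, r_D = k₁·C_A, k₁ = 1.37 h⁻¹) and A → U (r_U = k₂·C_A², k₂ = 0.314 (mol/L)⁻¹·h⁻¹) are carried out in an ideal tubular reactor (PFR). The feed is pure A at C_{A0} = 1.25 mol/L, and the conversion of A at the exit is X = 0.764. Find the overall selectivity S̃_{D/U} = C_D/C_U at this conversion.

C_A = C_{A0}(1−X) = 0.2950 mol/L.
Along a PFR/batch, dC_D/dC_A = −r_D/(r_D+r_U) = −k₁/(k₁+k₂·C_A).
Integrating from C_{A0} to C_A: C_D = (1.37/0.314)·ln[(1.37+0.314·1.25)/(1.37+0.314·0.295)] = 4.363·ln(1.763/1.463) = 0.8137 mol/L.
C_U = (C_{A0}−C_A)−C_D = 0.1413 mol/L; S̃_{D/U} = 0.8137/0.1413 = 5.76.

5.76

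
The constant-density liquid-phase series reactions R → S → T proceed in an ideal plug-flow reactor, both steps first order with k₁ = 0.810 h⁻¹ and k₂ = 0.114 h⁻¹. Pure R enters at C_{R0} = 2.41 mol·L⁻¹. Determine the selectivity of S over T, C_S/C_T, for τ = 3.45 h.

The intermediate concentration in a first-order A→B→C sequence is C_S = k₁C_{R0}(e^(−k₁τ) − e^(−k₂τ))/(k₂−k₁).
e^(−k₁τ) = e^(−0.810×3.45) = e^(−2.795) = 0.06115; e^(−k₂τ) = e^(−0.3933) = 0.6748.
C_S = 0.810×2.41/(0.114−0.810) × (0.06115−0.6748) = (-2.805)×(-0.6137) = 1.721 mol·L⁻¹.
C_R = C_{R0}e^(−k₁τ) = 0.1474 mol·L⁻¹, so C_T = C_{R0}−C_R−C_S = 0.5414 mol·L⁻¹; C_S/C_T = 3.18.

3.18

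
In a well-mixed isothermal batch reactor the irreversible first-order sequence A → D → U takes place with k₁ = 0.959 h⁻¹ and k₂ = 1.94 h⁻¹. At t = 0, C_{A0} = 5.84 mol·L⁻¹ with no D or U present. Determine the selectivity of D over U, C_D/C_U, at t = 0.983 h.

The intermediate concentration in a first-order A→B→C sequence is C_D = k₁C_{A0}(e^(−k₁t) − e^(−k₂t))/(k₂−k₁).
e^(−k₁t) = e^(−0.959×0.983) = e^(−0.9427) = 0.3896; e^(−k₂t) = e^(−1.907) = 0.1485.
C_D = 0.959×5.84/(1.94−0.959) × (0.3896−0.1485) = 5.709×0.2411 = 1.376 mol·L⁻¹.
C_A = C_{A0}e^(−k₁t) = 2.275 mol·L⁻¹, so C_U = C_{A0}−C_A−C_D = 2.189 mol·L⁻¹; C_D/C_U = 0.629.

0.629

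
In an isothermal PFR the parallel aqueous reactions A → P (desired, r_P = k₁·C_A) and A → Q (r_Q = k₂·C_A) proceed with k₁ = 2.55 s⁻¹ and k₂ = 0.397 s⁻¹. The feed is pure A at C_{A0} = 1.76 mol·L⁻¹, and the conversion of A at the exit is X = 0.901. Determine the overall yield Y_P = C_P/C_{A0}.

0.780

C_A = C_{A0}(1−X) = 0.1742 mol·L⁻¹.
Both paths are first order in A, so the instantaneous fraction to P is constant: dC_P/d(−C_A) = k₁/(k₁+k₂) = 0.8653.
C_P = 0.8653·(C_{A0}−C_A) = 0.8653×1.586 = 1.37 mol·L⁻¹.
Y_P = C_P/C_{A0} = 1.372/1.76 = 0.780.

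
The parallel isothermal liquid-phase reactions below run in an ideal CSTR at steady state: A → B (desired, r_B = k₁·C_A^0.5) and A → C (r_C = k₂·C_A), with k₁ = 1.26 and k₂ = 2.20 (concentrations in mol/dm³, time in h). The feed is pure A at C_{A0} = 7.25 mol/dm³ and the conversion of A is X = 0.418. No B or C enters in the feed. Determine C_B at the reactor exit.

0.661 mol/dm³

Exit C_A = C_{A0}(1−X) = 7.25×0.582 = 4.220 mol/dm³.
A CSTR operates uniformly at the exit composition, giving r_B = 2.588 and r_C = 9.283 (each k·C_A^n at C_A = 4.220).
Fraction of consumed A going to B: r_B/(r_B+r_C) = 0.2180.
C_B = 0.2180·C_{A0}·X = 0.2180×7.25×0.418 = 0.661 mol/dm³.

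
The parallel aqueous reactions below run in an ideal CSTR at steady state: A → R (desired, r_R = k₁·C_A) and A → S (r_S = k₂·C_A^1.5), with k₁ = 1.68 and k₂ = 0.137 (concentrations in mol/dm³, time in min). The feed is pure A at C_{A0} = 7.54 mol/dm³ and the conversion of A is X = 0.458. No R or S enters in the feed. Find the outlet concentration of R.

2.96 mol/dm³

Exit C_A = C_{A0}(1−X) = 7.54×0.542 = 4.087 mol/dm³.
Rates in a CSTR are evaluated at the outlet concentration: r_R = 1.68×4.087 = 6.866, r_S = 0.137×4.087^1.5 = 1.132.
Fraction of consumed A going to R: r_R/(r_R+r_S) = 0.8585.
C_R = 0.8585·C_{A0}·X = 0.8585×7.54×0.458 = 2.96 mol/dm³.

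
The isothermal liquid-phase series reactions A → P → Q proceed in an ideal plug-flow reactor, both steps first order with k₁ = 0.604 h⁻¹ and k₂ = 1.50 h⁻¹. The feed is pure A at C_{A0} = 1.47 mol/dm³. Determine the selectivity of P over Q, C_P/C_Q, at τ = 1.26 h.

0.666

Solving the coupled first-order balances gives C_P(τ) = [k₁/(k₂−k₁)]·C_{A0}·(e^(−k₁τ) − e^(−k₂τ)).
e^(−k₁τ) = e^(−0.604×1.26) = e^(−0.7610) = 0.4672; e^(−k₂τ) = e^(−1.890) = 0.1511.
C_P = 0.604×1.47/(1.50−0.604) × (0.4672−0.1511) = 0.9909×0.3161 = 0.3132 mol/dm³.
C_A = C_{A0}e^(−k₁τ) = 0.6868 mol/dm³, so C_Q = C_{A0}−C_A−C_P = 0.4700 mol/dm³; C_P/C_Q = 0.666.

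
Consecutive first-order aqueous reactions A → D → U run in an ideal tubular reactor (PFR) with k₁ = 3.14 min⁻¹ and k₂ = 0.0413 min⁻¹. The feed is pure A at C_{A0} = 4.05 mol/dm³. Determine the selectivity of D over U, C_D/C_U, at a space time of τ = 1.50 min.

For first-order series with pure A initially, C_D(τ) = k₁C_{A0}/(k₂−k₁)·(e^(−k₁τ) − e^(−k₂τ)).
e^(−k₁τ) = e^(−3.14×1.50) = e^(−4.710) = 0.009005; e^(−k₂τ) = e^(−0.06195) = 0.9399.
C_D = 3.14×4.05/(0.0413−3.14) × (0.009005−0.9399) = (-4.104)×(-0.9309) = 3.820 mol/dm³.
C_A = C_{A0}e^(−k₁τ) = 0.03647 mol/dm³, so C_U = C_{A0}−C_A−C_D = 0.1930 mol/dm³; C_D/C_U = 19.8.

19.8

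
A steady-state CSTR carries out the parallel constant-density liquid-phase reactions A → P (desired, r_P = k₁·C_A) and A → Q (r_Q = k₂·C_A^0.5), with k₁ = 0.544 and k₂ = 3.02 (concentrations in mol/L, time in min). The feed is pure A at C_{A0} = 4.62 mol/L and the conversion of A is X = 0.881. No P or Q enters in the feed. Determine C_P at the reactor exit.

Exit C_A = C_{A0}(1−X) = 4.62×0.119 = 0.5498 mol/L.
In a CSTR the entire volume is at exit conditions, so r_P = 0.544×0.5498 = 0.2991 and r_Q = 3.02×0.5498^0.5 = 2.239.
Fraction of consumed A going to P: r_P/(r_P+r_Q) = 0.1178.
C_P = 0.1178·C_{A0}·X = 0.1178×4.62×0.881 = 0.480 mol/L.

0.480 mol/L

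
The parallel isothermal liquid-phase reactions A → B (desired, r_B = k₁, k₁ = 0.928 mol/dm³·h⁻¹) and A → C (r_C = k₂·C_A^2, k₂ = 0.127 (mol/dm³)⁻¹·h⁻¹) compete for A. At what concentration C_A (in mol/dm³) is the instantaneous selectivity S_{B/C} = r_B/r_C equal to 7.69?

S_{B/C} = (k₁/k₂)·C_A^-2 ⇒ C_A = (S·k₂/k₁)^(-0.5).
= (7.69×0.127/0.928)^(-0.5) = (1.052)^(-0.5) = 0.975 mol/dm³.

0.975 mol/dm³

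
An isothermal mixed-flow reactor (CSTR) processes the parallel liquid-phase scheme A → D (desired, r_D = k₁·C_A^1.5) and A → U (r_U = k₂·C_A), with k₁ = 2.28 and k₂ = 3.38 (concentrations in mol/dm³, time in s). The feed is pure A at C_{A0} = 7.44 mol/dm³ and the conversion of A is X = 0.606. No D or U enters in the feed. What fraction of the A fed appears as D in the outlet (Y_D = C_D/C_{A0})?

Exit C_A = C_{A0}(1−X) = 7.44×0.394 = 2.931 mol/dm³.
In a CSTR the entire volume is at exit conditions, so r_D = 2.28×2.931^1.5 = 11.44 and r_U = 3.38×2.931 = 9.908.
Fraction of consumed A going to D: r_D/(r_D+r_U) = 0.5359.
C_D = 0.5359·C_{A0}·X = 0.5359×7.44×0.606 = 2.42 mol/dm³; Y_D = C_D/C_{A0} = 0.325.

0.325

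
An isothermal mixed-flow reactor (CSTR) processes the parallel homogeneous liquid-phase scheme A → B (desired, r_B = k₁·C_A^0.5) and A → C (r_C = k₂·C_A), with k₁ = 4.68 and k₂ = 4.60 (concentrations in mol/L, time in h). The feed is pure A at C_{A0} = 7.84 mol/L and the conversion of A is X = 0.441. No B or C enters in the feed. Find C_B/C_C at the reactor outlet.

0.486

Exit C_A = C_{A0}(1−X) = 7.84×0.559 = 4.383 mol/L.
In a CSTR the entire volume is at exit conditions, so r_B = 4.68×4.383^0.5 = 9.797 and r_C = 4.60×4.383 = 20.16.
Overall selectivity = C_B/C_C = r_Bτ/(r_Cτ) = r_B/r_C = 0.486.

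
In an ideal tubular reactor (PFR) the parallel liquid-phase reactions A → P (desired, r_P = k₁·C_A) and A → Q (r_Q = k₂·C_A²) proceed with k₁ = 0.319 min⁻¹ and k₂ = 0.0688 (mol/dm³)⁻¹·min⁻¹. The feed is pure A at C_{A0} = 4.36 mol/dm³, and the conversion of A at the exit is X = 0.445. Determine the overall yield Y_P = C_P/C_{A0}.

0.258

C_A = C_{A0}(1−X) = 2.420 mol/dm³.
Along a PFR/batch, dC_P/dC_A = −r_P/(r_P+r_Q) = −k₁/(k₁+k₂·C_A).
Integrating from C_{A0} to C_A: C_P = (0.319/0.0688)·ln[(0.319+0.0688·4.36)/(0.319+0.0688·2.42)] = 4.637·ln(0.6190/0.4855) = 1.126 mol/dm³.
Y_P = C_P/C_{A0} = 1.126/4.36 = 0.258.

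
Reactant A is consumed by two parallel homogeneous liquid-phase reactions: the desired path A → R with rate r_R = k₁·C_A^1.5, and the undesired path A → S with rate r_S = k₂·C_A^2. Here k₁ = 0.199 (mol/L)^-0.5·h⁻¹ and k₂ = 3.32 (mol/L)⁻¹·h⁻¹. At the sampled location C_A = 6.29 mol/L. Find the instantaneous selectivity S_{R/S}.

S_{R/S} = r_R/r_S = (k₁·C_A^1.5)/(k₂·C_A^2) = (k₁/k₂)·C_A^-0.5.
= (0.199×6.290^1.5) / (3.32×6.290^2) = 3.139/131.4 = 0.0239.
The undesired path is higher order in A, so low C_A (CSTR or dilute feed) favours R.

0.0239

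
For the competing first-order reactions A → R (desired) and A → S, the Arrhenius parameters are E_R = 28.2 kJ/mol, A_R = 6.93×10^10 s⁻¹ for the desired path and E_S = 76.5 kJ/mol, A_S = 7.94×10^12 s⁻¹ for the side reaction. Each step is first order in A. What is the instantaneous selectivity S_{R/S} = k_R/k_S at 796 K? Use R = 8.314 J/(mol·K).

With equal orders, S_{R/S} = k_R/k_S = (A_R/A_S)·exp[(E_S−E_R)/(RT)].
(E_S−E_R)/(RT) = (76.5−28.2)×10³/(8.314×796) = 48300/6618 = 7.298.
k_R/k_S = (6.93×10^10/7.94×10^12)·exp(7.298) = 0.008728 × 1478 = 12.9.

12.9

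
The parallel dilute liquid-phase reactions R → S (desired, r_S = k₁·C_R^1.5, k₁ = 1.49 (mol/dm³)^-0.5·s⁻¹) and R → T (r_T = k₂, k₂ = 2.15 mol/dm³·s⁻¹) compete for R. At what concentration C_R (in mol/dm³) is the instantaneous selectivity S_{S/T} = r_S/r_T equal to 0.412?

S_{S/T} = (k₁/k₂)·C_R^1.5 ⇒ C_R = (S·k₂/k₁)^(1/1.5).
= (0.412×2.15/1.49)^(0.6667) = (0.5945)^(0.6667) = 0.707 mol/dm³.

0.707 mol/dm³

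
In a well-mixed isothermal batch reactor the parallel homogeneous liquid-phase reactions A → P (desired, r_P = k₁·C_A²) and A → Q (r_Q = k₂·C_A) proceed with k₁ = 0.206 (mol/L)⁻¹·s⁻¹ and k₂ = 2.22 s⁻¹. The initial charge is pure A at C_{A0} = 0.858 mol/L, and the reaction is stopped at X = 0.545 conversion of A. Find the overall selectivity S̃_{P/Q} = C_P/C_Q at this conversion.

C_A = C_{A0}(1−X) = 0.3904 mol/L.
Along a PFR/batch, dC_Q/dC_A = −r_Q/(r_P+r_Q) = −k₂/(k₂+k₁·C_A).
Integrating from C_{A0} to C_A: C_Q = (2.22/0.206)·ln[(2.22+0.206·0.858)/(2.22+0.206·0.390)] = 10.78·ln(2.397/2.300) = 0.4421 mol/L.
Then C_P = (C_{A0}−C_A) − C_Q = 0.4676 − 0.4421 = 0.02554 mol/L.
S̃_{P/Q} = C_P/C_Q = 0.02554/0.4421 = 0.0578.

0.0578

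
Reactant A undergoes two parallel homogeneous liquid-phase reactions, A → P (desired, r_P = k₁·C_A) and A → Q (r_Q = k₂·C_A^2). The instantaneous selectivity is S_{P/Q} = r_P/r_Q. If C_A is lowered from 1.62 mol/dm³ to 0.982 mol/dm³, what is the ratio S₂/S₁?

1.65

S_{P/Q} = (k₁/k₂)·C_A⁻¹, so S₂/S₁ = (C_{A,2}/C_{A,1})⁻¹.
= 1.62/0.982 = 1.65.
Selectivity toward P rises as C_A falls — low-concentration operation is favoured.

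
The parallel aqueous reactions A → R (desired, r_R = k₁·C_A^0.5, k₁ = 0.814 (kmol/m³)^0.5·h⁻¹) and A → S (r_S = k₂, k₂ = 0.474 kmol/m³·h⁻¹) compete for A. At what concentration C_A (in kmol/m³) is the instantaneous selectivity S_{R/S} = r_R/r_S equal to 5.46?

S_{R/S} = (k₁/k₂)·C_A^0.5 ⇒ C_A = (S·k₂/k₁)^(2).
= (5.46×0.474/0.814)^(2) = (3.179)^(2) = 10.1 kmol/m³.

10.1 kmol/m³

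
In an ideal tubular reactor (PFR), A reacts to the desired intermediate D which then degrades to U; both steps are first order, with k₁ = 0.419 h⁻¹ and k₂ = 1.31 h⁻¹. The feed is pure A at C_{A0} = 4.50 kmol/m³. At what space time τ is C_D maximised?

For first-order series the maximum of C_D occurs at τ_opt = ln(k₂/k₁)/(k₂−k₁).
= ln(1.31/0.419)/(1.31−0.419) = ln(3.126)/0.8910 = 1.140/0.8910 = 1.28 h.

1.28 h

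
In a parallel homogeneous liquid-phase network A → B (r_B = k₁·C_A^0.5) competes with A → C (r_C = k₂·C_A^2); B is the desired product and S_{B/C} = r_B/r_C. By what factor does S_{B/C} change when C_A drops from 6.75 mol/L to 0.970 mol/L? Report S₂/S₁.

18.4

S_{B/C} = (k₁/k₂)·C_A^-1.5, so S₂/S₁ = (C_{A,2}/C_{A,1})^-1.5.
= (0.970/6.75)^(-1.5) = (0.1437)^(-1.5) = 18.4.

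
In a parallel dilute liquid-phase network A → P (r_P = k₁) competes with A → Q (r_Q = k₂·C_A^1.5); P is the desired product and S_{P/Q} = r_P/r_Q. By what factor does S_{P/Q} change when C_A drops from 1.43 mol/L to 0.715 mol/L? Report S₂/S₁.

2.83

S_{P/Q} = (k₁/k₂)·C_A^-1.5, so S₂/S₁ = (C_{A,2}/C_{A,1})^-1.5.
= (0.715/1.43)^(-1.5) = (0.5000)^(-1.5) = 2.83.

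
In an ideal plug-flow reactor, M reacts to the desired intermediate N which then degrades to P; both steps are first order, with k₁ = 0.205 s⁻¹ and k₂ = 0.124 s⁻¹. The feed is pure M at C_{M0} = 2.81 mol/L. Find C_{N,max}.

For a first-order series the maximum intermediate yield is C_{N,max}/C_{M0} = (k₁/k₂)^[k₂/(k₂−k₁)].
= (0.205/0.124)^(0.124/(0.124−0.205)) = (1.653)^(-1.531) = 0.4632.
C_{N,max} = 0.4632×2.81 = 1.30 mol/L.

1.30 mol/L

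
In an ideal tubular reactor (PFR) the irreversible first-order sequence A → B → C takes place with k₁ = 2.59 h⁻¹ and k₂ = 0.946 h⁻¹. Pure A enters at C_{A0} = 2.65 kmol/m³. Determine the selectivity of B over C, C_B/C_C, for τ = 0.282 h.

Solving the coupled first-order balances gives C_B(τ) = [k₁/(k₂−k₁)]·C_{A0}·(e^(−k₁τ) − e^(−k₂τ)).
e^(−k₁τ) = e^(−2.59×0.282) = e^(−0.7304) = 0.4817; e^(−k₂τ) = e^(−0.2668) = 0.7658.
C_B = 2.59×2.65/(0.946−2.59) × (0.4817−0.7658) = (-4.175)×(-0.2841) = 1.186 kmol/m³.
C_A = C_{A0}e^(−k₁τ) = 1.277 kmol/m³, so C_C = C_{A0}−C_A−C_B = 0.1873 kmol/m³; C_B/C_C = 6.33.

6.33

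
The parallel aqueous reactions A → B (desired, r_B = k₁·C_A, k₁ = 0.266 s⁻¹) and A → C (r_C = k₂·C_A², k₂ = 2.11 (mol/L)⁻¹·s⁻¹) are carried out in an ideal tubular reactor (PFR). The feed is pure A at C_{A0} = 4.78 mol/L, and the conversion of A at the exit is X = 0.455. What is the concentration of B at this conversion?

C_A = C_{A0}(1−X) = 2.605 mol/L.
Along a PFR/batch, dC_B/dC_A = −r_B/(r_B+r_C) = −k₁/(k₁+k₂·C_A).
Integrating from C_{A0} to C_A: C_B = (0.266/2.11)·ln[(0.266+2.11·4.78)/(0.266+2.11·2.61)] = 0.1261·ln(10.35/5.763) = 0.07384 mol/L.

0.0738 mol/L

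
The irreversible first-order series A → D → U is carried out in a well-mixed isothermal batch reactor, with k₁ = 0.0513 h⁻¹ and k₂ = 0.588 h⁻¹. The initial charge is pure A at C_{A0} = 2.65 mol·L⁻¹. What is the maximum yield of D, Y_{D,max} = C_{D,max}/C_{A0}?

0.0691

At the optimum, C_{D,max}/C_{A0} = (k₁/k₂)^[k₂/(k₂−k₁)].
= (0.0513/0.588)^(0.588/(0.588−0.0513)) = (0.08724)^(1.096) = 0.06910.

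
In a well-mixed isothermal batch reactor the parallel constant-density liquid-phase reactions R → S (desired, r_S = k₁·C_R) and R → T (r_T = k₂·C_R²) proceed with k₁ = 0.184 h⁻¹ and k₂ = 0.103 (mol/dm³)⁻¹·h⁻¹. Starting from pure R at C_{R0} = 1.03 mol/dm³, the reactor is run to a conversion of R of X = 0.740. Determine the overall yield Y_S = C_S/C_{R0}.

C_R = C_{R0}(1−X) = 0.2678 mol/dm³.
Along a PFR/batch, dC_S/dC_R = −r_S/(r_S+r_T) = −k₁/(k₁+k₂·C_R).
Integrating from C_{R0} to C_R: C_S = (0.184/0.103)·ln[(0.184+0.103·1.03)/(0.184+0.103·0.268)] = 1.786·ln(0.2901/0.2116) = 0.5637 mol/dm³.
Y_S = C_S/C_{R0} = 0.5637/1.03 = 0.547.

0.547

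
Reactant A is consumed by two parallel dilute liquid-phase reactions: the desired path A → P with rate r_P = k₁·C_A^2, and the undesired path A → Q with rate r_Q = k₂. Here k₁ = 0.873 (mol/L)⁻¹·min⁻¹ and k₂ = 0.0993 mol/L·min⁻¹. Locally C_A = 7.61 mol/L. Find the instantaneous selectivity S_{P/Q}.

509

S_{P/Q} = r_P/r_Q = (k₁·C_A^2)/(k₂) = (k₁/k₂)·C_A^2.
= (0.873×7.610^2) / (0.0993) = 50.56/0.09930 = 509.
Since the desired path is higher order in A, keeping C_A high (PFR or concentrated feed) favours P.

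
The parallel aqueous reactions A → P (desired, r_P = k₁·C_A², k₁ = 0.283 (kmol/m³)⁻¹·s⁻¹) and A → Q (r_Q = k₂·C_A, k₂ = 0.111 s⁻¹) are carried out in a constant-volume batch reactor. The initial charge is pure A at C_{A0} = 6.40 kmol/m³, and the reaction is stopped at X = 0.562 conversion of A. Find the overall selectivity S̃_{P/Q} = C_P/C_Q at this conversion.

C_A = C_{A0}(1−X) = 2.803 kmol/m³.
Along a PFR/batch, dC_Q/dC_A = −r_Q/(r_P+r_Q) = −k₂/(k₂+k₁·C_A).
Integrating from C_{A0} to C_A: C_Q = (0.111/0.283)·ln[(0.111+0.283·6.40)/(0.111+0.283·2.80)] = 0.3922·ln(1.922/0.9043) = 0.2958 kmol/m³.
Then C_P = (C_{A0}−C_A) − C_Q = 3.597 − 0.2958 = 3.301 kmol/m³.
S̃_{P/Q} = C_P/C_Q = 3.301/0.2958 = 11.2.

11.2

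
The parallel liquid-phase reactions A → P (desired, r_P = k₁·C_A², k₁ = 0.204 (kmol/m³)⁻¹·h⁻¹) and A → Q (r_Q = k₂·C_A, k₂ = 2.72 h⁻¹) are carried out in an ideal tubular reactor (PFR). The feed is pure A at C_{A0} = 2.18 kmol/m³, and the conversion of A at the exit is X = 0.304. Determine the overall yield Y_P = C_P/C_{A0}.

C_A = C_{A0}(1−X) = 1.517 kmol/m³.
Along a PFR/batch, dC_Q/dC_A = −r_Q/(r_P+r_Q) = −k₂/(k₂+k₁·C_A).
Integrating from C_{A0} to C_A: C_Q = (2.72/0.204)·ln[(2.72+0.204·2.18)/(2.72+0.204·1.52)] = 13.33·ln(3.165/3.030) = 0.5821 kmol/m³.
Then C_P = (C_{A0}−C_A) − C_Q = 0.6627 − 0.5821 = 0.08060 kmol/m³.
Y_P = C_P/C_{A0} = 0.08060/2.18 = 0.0370.

0.0370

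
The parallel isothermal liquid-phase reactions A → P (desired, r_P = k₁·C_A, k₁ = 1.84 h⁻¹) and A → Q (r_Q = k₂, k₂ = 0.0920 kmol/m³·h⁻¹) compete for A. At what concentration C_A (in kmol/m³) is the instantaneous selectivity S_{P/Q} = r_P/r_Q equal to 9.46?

0.473 kmol/m³

S_{P/Q} = (k₁/k₂)·C_A ⇒ C_A = S·k₂/k₁.
= 9.46×0.0920/1.84 = 0.473 kmol/m³.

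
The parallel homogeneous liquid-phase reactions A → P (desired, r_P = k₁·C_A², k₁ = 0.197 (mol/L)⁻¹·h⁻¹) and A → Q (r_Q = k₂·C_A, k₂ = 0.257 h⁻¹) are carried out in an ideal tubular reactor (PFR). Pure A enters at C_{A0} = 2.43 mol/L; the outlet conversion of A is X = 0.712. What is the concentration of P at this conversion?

0.918 mol/L

C_A = C_{A0}(1−X) = 0.6998 mol/L.
Along a PFR/batch, dC_Q/dC_A = −r_Q/(r_P+r_Q) = −k₂/(k₂+k₁·C_A).
Integrating from C_{A0} to C_A: C_Q = (0.257/0.197)·ln[(0.257+0.197·2.43)/(0.257+0.197·0.700)] = 1.305·ln(0.7357/0.3949) = 0.8118 mol/L.
Then C_P = (C_{A0}−C_A) − C_Q = 1.730 − 0.8118 = 0.9183 mol/L.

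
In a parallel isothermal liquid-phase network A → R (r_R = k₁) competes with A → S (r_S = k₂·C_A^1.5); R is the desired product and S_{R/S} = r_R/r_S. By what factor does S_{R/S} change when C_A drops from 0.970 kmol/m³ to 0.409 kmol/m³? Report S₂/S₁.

3.65

S_{R/S} = (k₁/k₂)·C_A^-1.5, so S₂/S₁ = (C_{A,2}/C_{A,1})^-1.5.
= (0.409/0.970)^(-1.5) = (0.4216)^(-1.5) = 3.65.
Selectivity toward R rises as C_A falls — low-concentration operation is favoured.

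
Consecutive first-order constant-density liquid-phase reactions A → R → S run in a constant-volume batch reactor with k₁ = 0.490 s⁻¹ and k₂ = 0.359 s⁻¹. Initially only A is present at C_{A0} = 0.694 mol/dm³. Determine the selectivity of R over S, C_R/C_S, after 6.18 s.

Solving the coupled first-order balances gives C_R(t) = [k₁/(k₂−k₁)]·C_{A0}·(e^(−k₁t) − e^(−k₂t)).
e^(−k₁t) = e^(−0.490×6.18) = e^(−3.028) = 0.04840; e^(−k₂t) = e^(−2.219) = 0.1088.
C_R = 0.490×0.694/(0.359−0.490) × (0.04840−0.1088) = (-2.596)×(-0.06036) = 0.1567 mol/dm³.
C_A = C_{A0}e^(−k₁t) = 0.03359 mol/dm³, so C_S = C_{A0}−C_A−C_R = 0.5037 mol/dm³; C_R/C_S = 0.311.

0.311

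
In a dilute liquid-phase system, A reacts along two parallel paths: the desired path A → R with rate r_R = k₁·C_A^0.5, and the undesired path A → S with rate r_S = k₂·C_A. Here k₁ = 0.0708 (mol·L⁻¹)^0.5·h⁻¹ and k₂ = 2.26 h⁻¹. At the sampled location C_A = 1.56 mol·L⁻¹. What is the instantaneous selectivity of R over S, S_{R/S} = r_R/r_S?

0.0251

S_{R/S} = r_R/r_S = (k₁·C_A^0.5)/(k₂·C_A) = (k₁/k₂)·C_A^-0.5.
= (0.0708×1.560^0.5) / (2.26×1.560) = 0.08843/3.526 = 0.0251.
The undesired path is higher order in A, so low C_A (CSTR or dilute feed) favours R.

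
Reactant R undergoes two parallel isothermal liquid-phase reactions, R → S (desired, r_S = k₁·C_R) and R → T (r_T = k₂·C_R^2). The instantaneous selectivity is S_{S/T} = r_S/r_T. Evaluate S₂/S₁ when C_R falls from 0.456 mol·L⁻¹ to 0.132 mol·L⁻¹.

3.45

S_{S/T} = (k₁/k₂)·C_R⁻¹, so S₂/S₁ = (C_{R,2}/C_{R,1})⁻¹.
= 0.456/0.132 = 3.45.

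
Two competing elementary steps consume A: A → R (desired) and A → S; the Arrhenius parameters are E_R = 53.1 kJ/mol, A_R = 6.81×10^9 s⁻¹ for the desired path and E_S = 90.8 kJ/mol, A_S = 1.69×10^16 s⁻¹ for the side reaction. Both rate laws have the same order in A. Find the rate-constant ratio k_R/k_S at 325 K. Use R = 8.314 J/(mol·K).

Since both paths have the same order in A, the concentration cancels and S_{R/S} = k_R/k_S = (A_R/A_S)·exp[(E_S−E_R)/(RT)].
(E_S−E_R)/(RT) = (90.8−53.1)×10³/(8.314×325) = 37700/2702 = 13.95.
k_R/k_S = (6.81×10^9/1.69×10^16)·exp(13.95) = 4.030×10^-7 × 1.147×10^6 = 0.462.
Since E_R < E_S, lowering the temperature improves selectivity toward R.

0.462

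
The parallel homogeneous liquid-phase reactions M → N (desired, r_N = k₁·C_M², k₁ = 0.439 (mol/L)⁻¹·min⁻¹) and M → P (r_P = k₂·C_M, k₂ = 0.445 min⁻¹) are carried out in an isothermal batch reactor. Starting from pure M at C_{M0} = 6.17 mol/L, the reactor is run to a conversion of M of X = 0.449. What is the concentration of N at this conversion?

C_M = C_{M0}(1−X) = 3.400 mol/L.
Along a PFR/batch, dC_P/dC_M = −r_P/(r_N+r_P) = −k₂/(k₂+k₁·C_M).
Integrating from C_{M0} to C_M: C_P = (0.445/0.439)·ln[(0.445+0.439·6.17)/(0.445+0.439·3.40)] = 1.014·ln(3.154/1.937) = 0.4938 mol/L.
Then C_N = (C_{M0}−C_M) − C_P = 2.770 − 0.4938 = 2.276 mol/L.

2.28 mol/L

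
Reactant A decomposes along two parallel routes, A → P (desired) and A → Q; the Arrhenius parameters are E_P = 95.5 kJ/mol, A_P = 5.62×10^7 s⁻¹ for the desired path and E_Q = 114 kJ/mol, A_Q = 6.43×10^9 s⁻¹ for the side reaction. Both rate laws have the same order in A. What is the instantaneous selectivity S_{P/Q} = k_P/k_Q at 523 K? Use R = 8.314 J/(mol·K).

0.616

k_P/k_Q = (A_P/A_Q)·exp[−(E_P−E_Q)/(RT)] = (A_P/A_Q)·exp[(E_Q−E_P)/(RT)].
(E_Q−E_P)/(RT) = (114−95.5)×10³/(8.314×523) = 18500/4348 = 4.255.
k_P/k_Q = (5.62×10^7/6.43×10^9)·exp(4.255) = 0.008740 × 70.43 = 0.616.
Since E_P < E_Q, lowering the temperature improves selectivity toward P.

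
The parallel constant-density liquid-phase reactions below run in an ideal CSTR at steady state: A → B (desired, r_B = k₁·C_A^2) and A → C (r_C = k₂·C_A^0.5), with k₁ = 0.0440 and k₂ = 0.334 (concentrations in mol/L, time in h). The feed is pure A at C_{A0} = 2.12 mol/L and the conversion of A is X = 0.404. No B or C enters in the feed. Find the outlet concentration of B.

0.135 mol/L

Exit C_A = C_{A0}(1−X) = 2.12×0.596 = 1.264 mol/L.
Rates in a CSTR are evaluated at the outlet concentration: r_B = 0.0440×1.264^2 = 0.07025, r_C = 0.334×1.264^0.5 = 0.3754.
Fraction of consumed A going to B: r_B/(r_B+r_C) = 0.1576.
C_B = 0.1576·C_{A0}·X = 0.1576×2.12×0.404 = 0.135 mol/L.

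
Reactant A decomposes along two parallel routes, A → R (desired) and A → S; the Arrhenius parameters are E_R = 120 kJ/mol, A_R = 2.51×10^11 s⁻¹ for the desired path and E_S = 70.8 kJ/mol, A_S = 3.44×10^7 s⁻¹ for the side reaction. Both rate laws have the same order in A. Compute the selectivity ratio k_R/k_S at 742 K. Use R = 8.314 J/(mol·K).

2.51

With equal orders, S_{R/S} = k_R/k_S = (A_R/A_S)·exp[(E_S−E_R)/(RT)].
(E_S−E_R)/(RT) = (70.8−120)×10³/(8.314×742) = -49200/6169 = -7.975.
k_R/k_S = (2.51×10^11/3.44×10^7)·exp(-7.975) = 7297 × 3.438×10^-4 = 2.51.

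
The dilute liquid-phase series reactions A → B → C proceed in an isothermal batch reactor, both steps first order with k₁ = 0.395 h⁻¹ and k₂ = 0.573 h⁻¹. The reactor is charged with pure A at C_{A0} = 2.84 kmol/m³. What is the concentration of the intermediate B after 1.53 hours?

0.821 kmol/m³

For first-order series with pure A initially, C_B(t) = k₁C_{A0}/(k₂−k₁)·(e^(−k₁t) − e^(−k₂t)).
e^(−k₁t) = e^(−0.395×1.53) = e^(−0.6044) = 0.5464; e^(−k₂t) = e^(−0.8767) = 0.4162.
C_B = 0.395×2.84/(0.573−0.395) × (0.5464−0.4162) = 6.302×0.1303 = 0.8210 kmol/m³.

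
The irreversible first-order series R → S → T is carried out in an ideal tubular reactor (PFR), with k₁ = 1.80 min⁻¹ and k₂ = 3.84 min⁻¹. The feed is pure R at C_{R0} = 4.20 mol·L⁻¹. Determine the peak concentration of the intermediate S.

Evaluating C_S at τ_opt = ln(k₂/k₁)/(k₂−k₁) gives C_{S,max}/C_{R0} = (k₁/k₂)^[k₂/(k₂−k₁)].
= (1.80/3.84)^(3.84/(3.84−1.80)) = (0.4688)^(1.882) = 0.2402.
C_{S,max} = 0.2402×4.20 = 1.01 mol·L⁻¹.

1.01 mol·L⁻¹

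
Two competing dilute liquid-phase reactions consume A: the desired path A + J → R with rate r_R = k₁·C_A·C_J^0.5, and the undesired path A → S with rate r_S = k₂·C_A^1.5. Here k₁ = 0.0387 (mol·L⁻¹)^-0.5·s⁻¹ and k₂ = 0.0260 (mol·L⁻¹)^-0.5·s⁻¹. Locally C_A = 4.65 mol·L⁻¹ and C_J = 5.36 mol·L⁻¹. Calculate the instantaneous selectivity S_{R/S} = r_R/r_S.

S_{R/S} = r_R/r_S = (k₁·C_A·C_J^0.5)/(k₂·C_A^1.5) = (k₁/k₂)·C_A^-0.5·C_J^0.5.
= (0.0387×4.650×5.360^0.5) / (0.0260×4.650^1.5) = 0.4166/0.2607 = 1.60.

1.60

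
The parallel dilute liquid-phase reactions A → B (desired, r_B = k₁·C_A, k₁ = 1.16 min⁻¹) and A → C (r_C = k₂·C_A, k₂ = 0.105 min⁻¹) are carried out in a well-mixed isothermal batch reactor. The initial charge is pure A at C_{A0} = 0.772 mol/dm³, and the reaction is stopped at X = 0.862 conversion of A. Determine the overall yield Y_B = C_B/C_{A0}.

C_A = C_{A0}(1−X) = 0.1065 mol/dm³.
Both paths are first order in A, so the instantaneous fraction to B is constant: dC_B/d(−C_A) = k₁/(k₁+k₂) = 0.9170.
C_B = 0.9170·(C_{A0}−C_A) = 0.9170×0.6655 = 0.610 mol/dm³.
Y_B = C_B/C_{A0} = 0.6102/0.772 = 0.790.

0.790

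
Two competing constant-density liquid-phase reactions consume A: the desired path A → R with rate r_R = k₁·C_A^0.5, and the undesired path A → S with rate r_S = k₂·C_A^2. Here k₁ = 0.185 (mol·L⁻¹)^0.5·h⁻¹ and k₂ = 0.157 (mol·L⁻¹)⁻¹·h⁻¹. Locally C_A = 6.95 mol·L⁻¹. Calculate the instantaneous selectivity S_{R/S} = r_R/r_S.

0.0643

S_{R/S} = r_R/r_S = (k₁·C_A^0.5)/(k₂·C_A^2) = (k₁/k₂)·C_A^-1.5.
= (0.185×6.950^0.5) / (0.157×6.950^2) = 0.4877/7.583 = 0.0643.
The undesired path is higher order in A, so low C_A (CSTR or dilute feed) favours R.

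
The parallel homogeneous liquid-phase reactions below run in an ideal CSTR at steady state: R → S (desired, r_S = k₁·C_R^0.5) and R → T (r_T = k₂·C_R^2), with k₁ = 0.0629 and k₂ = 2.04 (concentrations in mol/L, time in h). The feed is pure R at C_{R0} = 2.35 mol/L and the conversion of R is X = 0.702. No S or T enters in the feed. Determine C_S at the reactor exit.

Exit C_R = C_{R0}(1−X) = 2.35×0.298 = 0.7003 mol/L.
A CSTR operates uniformly at the exit composition, giving r_S = 0.05264 and r_T = 1.000 (each k·C_R^n at C_R = 0.7003).
Fraction of consumed R going to S: r_S/(r_S+r_T) = 0.04998.
C_S = 0.04998·C_{R0}·X = 0.04998×2.35×0.702 = 0.0825 mol/L.

0.0825 mol/L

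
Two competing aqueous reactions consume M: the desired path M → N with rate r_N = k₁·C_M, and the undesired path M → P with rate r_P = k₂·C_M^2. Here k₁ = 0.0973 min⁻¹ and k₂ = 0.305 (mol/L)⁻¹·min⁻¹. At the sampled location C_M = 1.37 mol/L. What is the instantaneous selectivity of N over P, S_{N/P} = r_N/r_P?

0.233

S_{N/P} = r_N/r_P = (k₁·C_M)/(k₂·C_M^2) = (k₁/k₂)·C_M⁻¹.
= (0.0973×1.370) / (0.305×1.370^2) = 0.1333/0.5725 = 0.233.
The undesired path is higher order in M, so low C_M (CSTR or dilute feed) favours N.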